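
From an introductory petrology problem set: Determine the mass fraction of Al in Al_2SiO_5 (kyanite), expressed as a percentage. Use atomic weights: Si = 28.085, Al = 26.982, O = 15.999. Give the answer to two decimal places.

Molar mass of Al_2SiO_5: 2*26.982 + 1*28.085 + 5*15.999 = 162.044 g/mol.
Mass of Al per formula unit: 2 × 26.982 = 53.964 g.
Weight fraction Al = 53.964 / 162.044 = 0.3330.

33.30 mass %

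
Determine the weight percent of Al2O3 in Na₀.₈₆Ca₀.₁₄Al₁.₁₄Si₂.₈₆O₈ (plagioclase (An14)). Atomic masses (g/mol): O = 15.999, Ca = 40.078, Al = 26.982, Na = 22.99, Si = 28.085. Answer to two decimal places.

M(Na₀.₈₆Ca₀.₁₄Al₁.₁₄Si₂.₈₆O₈) = 264.457 g/mol; M(Al2O3) = 101.961 g/mol.
Moles Al2O3 per formula unit = 1.14 Al ÷ 2 = 0.5700.
Al2O3 fraction = (0.5700 × 101.961) / 264.457 = 58.118/264.457 = 0.2198.

21.98 wt%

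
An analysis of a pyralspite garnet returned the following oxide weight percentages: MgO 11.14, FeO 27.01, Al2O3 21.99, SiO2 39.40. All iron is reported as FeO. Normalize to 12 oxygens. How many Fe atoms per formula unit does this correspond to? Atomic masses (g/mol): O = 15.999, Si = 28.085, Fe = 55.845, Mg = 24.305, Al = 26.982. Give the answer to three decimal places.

11.14 wt% MgO ÷ 40.304 g/mol = 0.27640 mol, giving 0.27640 Mg and 0.27640 O.
27.01 wt% FeO ÷ 71.844 g/mol = 0.37595 mol, giving 0.37595 Fe and 0.37595 O.
21.99 wt% Al2O3 ÷ 101.961 g/mol = 0.21567 mol, giving 0.43134 Al and 0.64701 O.
39.40 wt% SiO2 ÷ 60.083 g/mol = 0.65576 mol, giving 0.65576 Si and 1.31152 O.
Oxygen sums to 2.61088; scaling by 12/2.61088 = 4.59615 puts the formula on 12 O.
Fe: 0.37595 × 4.59615 = 1.728 atoms per formula unit.

1.728 Fe apfu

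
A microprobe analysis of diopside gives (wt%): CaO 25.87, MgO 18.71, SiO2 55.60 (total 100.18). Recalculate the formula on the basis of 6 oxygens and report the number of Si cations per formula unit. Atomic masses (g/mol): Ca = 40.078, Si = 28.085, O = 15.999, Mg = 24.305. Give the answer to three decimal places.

CaO (M=56.077): mol = 0.46133; Ca = 0.46133, O = 0.46133.
MgO (M=40.304): mol = 0.46422; Mg = 0.46422, O = 0.46422.
SiO2 (M=60.083): mol = 0.92539; Si = 0.92539, O = 1.85078.
ΣO = 2.77633; factor = 6/ΣO = 2.16113.
Si apfu = 0.92539 × 2.16113 = 2.000.

2.000 Si apfu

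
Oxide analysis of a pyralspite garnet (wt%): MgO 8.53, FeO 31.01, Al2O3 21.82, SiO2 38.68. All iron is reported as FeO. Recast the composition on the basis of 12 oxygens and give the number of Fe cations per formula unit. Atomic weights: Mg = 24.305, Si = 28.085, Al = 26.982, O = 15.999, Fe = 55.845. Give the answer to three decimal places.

MgO (M=40.304): mol = 0.21164; Mg = 0.21164, O = 0.21164.
FeO (M=71.844): mol = 0.43163; Fe = 0.43163, O = 0.43163.
Al2O3 (M=101.961): mol = 0.21400; Al = 0.42800, O = 0.64200.
SiO2 (M=60.083): mol = 0.64378; Si = 0.64378, O = 1.28756.
ΣO = 2.57283; factor = 12/ΣO = 4.66412.
Fe apfu = 0.43163 × 4.66412 = 2.013.

2.013 Fe apfu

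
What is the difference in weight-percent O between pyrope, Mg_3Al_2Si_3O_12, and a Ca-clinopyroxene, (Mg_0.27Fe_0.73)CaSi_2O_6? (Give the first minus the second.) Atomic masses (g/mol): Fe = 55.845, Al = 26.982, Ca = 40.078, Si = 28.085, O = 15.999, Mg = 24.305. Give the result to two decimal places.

7.56 percentage points

First mineral: 191.988 g O in 403.122 g formula = 47.63 wt% O.
Second mineral: 95.994 g O in 239.571 g formula = 40.07 wt% O.
47.63% − 40.07% gives a difference of 7.56 percentage points.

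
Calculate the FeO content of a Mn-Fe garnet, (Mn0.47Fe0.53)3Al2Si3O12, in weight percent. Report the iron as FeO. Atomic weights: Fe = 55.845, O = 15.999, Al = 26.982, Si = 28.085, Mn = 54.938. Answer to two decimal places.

23.01 wt%

Molar mass of (Mn0.47Fe0.53)3Al2Si3O12 = 1.41·54.938 + 1.59·55.845 + 2·26.982 + 3·28.085 + 12·15.999 = 496.463 g/mol.
Each formula unit contains 1.59 Fe, equivalent to 1.59/1 = 1.5900 mol FeO.
M(FeO) = 1×55.845 + 1×15.999 = 71.844 g/mol.
Mass of FeO per formula unit = 1.5900 × 71.844 = 114.232 g.
FeO wt% = 114.232 / 496.463 × 100 = 23.01%.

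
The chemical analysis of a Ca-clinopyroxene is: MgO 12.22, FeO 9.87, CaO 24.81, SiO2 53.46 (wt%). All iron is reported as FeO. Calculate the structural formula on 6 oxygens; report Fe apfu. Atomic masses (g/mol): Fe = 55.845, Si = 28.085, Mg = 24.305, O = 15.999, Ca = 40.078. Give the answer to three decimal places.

0.310 Fe apfu

12.22 wt% MgO ÷ 40.304 g/mol = 0.30320 mol, giving 0.30320 Mg and 0.30320 O.
9.87 wt% FeO ÷ 71.844 g/mol = 0.13738 mol, giving 0.13738 Fe and 0.13738 O.
24.81 wt% CaO ÷ 56.077 g/mol = 0.44243 mol, giving 0.44243 Ca and 0.44243 O.
53.46 wt% SiO2 ÷ 60.083 g/mol = 0.88977 mol, giving 0.88977 Si and 1.77954 O.
Oxygen sums to 2.66255; scaling by 6/2.66255 = 2.25348 puts the formula on 6 O.
Fe: 0.13738 × 2.25348 = 0.310 atoms per formula unit.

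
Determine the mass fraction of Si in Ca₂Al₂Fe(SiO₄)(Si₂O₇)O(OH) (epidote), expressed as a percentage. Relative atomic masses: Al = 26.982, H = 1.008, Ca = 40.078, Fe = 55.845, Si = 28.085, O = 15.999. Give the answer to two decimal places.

17.44 mass %

Molar mass of Ca₂Al₂Fe(SiO₄)(Si₂O₇)O(OH): 2×40.078 + 2×26.982 + 1×55.845 + 3×28.085 + 13×15.999 + 1×1.008 = 483.215 g/mol.
Mass of Si per formula unit: 3 × 28.085 = 84.255 g.
Weight fraction Si = 84.255 / 483.215 = 0.1744.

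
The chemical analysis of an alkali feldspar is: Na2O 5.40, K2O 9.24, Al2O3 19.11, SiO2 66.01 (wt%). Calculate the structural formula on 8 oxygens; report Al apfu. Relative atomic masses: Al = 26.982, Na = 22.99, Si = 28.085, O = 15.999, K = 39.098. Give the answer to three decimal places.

Na2O: 5.40/61.979 = 0.08713 mol → 0.17426 mol Na, 0.08713 mol O.
K2O: 9.24/94.195 = 0.09809 mol → 0.19618 mol K, 0.09809 mol O.
Al2O3: 19.11/101.961 = 0.18742 mol → 0.37484 mol Al, 0.56226 mol O.
SiO2: 66.01/60.083 = 1.09865 mol → 1.09865 mol Si, 2.19730 mol O.
Total oxygen = 2.94478 mol. Normalization factor = 8/2.94478 = 2.71667.
Al per 8 O = 0.37484 × 2.71667 = 1.018.

1.018 Al apfu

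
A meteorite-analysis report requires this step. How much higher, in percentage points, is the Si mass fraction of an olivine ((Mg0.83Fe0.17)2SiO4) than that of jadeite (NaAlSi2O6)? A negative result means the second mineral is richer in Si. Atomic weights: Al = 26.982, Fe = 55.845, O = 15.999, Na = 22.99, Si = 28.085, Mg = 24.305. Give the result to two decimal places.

Si in (Mg0.83Fe0.17)2SiO4: molar mass 151.415 g/mol; 1×28.085 = 28.085 g → 18.55 wt%.
Si in NaAlSi2O6: molar mass 202.136 g/mol; 2×28.085 = 56.170 g → 27.79 wt%.
Difference = 18.55 − 27.79 = -9.24 percentage points.

-9.24 percentage points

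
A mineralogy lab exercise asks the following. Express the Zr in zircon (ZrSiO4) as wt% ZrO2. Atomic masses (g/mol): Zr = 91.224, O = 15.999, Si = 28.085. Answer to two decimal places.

67.22 wt%

Molar mass of ZrSiO4 = 1·91.224 + 1·28.085 + 4·15.999 = 183.305 g/mol.
Each formula unit contains 1 Zr, equivalent to 1/1 = 1.0000 mol ZrO2.
M(ZrO2) = 1×91.224 + 2×15.999 = 123.222 g/mol.
Mass of ZrO2 per formula unit = 1.0000 × 123.222 = 123.222 g.
ZrO2 wt% = 123.222 / 183.305 × 100 = 67.22%.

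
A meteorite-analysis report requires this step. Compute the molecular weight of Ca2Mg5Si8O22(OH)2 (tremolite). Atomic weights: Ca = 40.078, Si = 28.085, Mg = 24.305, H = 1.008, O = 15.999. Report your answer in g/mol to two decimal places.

Ca: 2 × 40.078 = 80.1560
Mg: 5 × 24.305 = 121.5250
Si: 8 × 28.085 = 224.6800
O: 24 × 15.999 = 383.9760
H: 2 × 1.008 = 2.0160
Summing the contributions gives the formula mass.

812.35 g/mol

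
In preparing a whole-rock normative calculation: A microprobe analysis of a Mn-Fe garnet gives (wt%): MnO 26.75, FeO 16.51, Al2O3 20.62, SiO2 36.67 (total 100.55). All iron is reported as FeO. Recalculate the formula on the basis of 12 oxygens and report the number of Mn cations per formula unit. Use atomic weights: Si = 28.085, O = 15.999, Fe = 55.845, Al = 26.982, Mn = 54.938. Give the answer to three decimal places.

26.75 wt% MnO ÷ 70.937 g/mol = 0.37710 mol, giving 0.37710 Mn and 0.37710 O.
16.51 wt% FeO ÷ 71.844 g/mol = 0.22980 mol, giving 0.22980 Fe and 0.22980 O.
20.62 wt% Al2O3 ÷ 101.961 g/mol = 0.20223 mol, giving 0.40446 Al and 0.60669 O.
36.67 wt% SiO2 ÷ 60.083 g/mol = 0.61032 mol, giving 0.61032 Si and 1.22064 O.
Oxygen sums to 2.43423; scaling by 12/2.43423 = 4.92969 puts the formula on 12 O.
Mn: 0.37710 × 4.92969 = 1.859 atoms per formula unit.

1.859 Mn apfu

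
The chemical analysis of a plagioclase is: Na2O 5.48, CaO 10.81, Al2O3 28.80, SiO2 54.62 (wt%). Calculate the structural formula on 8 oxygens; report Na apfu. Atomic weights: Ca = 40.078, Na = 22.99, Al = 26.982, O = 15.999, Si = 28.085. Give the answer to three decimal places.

0.480 Na apfu

Na2O: 5.48/61.979 = 0.08842 mol → 0.17684 mol Na, 0.08842 mol O.
CaO: 10.81/56.077 = 0.19277 mol → 0.19277 mol Ca, 0.19277 mol O.
Al2O3: 28.80/101.961 = 0.28246 mol → 0.56492 mol Al, 0.84738 mol O.
SiO2: 54.62/60.083 = 0.90908 mol → 0.90908 mol Si, 1.81816 mol O.
Total oxygen = 2.94673 mol. Normalization factor = 8/2.94673 = 2.71487.
Na per 8 O = 0.17684 × 2.71487 = 0.480.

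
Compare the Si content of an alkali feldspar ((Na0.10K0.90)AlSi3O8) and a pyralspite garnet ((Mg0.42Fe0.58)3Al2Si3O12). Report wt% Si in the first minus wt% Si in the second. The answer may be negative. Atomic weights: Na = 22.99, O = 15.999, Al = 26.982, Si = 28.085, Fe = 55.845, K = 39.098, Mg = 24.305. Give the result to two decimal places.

M((Na0.10K0.90)AlSi3O8) = 276.716 g/mol, so wt% Si = 84.255/276.716 × 100 = 30.45%.
M((Mg0.42Fe0.58)3Al2Si3O12) = 458.002 g/mol, so wt% Si = 84.255/458.002 × 100 = 18.40%.
30.45 − 18.40 = 12.05 pp.

12.05 percentage points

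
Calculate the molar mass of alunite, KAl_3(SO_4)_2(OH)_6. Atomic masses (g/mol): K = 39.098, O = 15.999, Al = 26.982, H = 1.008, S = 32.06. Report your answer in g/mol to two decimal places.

414.20 g/mol

M = 1*39.098 + 3*26.982 + 2*32.06 + 14*15.999 + 6*1.008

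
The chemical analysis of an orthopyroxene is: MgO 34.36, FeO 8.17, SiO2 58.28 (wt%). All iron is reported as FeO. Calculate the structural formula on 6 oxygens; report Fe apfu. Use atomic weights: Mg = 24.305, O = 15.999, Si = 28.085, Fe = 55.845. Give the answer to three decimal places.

MgO (M=40.304): mol = 0.85252; Mg = 0.85252, O = 0.85252.
FeO (M=71.844): mol = 0.11372; Fe = 0.11372, O = 0.11372.
SiO2 (M=60.083): mol = 0.96999; Si = 0.96999, O = 1.93998.
ΣO = 2.90622; factor = 6/ΣO = 2.06454.
Fe apfu = 0.11372 × 2.06454 = 0.235.

0.235 Fe apfu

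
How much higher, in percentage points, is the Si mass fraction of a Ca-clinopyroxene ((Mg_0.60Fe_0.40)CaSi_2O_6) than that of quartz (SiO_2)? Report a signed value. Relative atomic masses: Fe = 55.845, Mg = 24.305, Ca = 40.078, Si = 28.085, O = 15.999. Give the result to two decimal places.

-22.23 percentage points

M((Mg_0.60Fe_0.40)CaSi_2O_6) = 229.163 g/mol, so wt% Si = 56.170/229.163 × 100 = 24.51%.
M(SiO_2) = 60.083 g/mol, so wt% Si = 28.085/60.083 × 100 = 46.74%.
24.51 − 46.74 = -22.23 pp.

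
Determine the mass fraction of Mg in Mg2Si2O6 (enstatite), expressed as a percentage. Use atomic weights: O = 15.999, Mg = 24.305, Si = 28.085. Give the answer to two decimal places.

24.21 weight percent

M(Mg2Si2O6) = 200.774 g/mol.
Mg contributes 2 × 24.305 = 48.610 g per mole.
48.610/200.774 = 0.2421 → 24.21%.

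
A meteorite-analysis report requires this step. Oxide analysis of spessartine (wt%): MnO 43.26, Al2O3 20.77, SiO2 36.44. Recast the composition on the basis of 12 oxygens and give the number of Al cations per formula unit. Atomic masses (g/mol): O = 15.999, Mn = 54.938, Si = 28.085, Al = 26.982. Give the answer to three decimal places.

MnO: 43.26/70.937 = 0.60984 mol → 0.60984 mol Mn, 0.60984 mol O.
Al2O3: 20.77/101.961 = 0.20371 mol → 0.40742 mol Al, 0.61113 mol O.
SiO2: 36.44/60.083 = 0.60649 mol → 0.60649 mol Si, 1.21298 mol O.
Total oxygen = 2.43395 mol. Normalization factor = 12/2.43395 = 4.93026.
Al per 12 O = 0.40742 × 4.93026 = 2.009.

2.009 Al apfu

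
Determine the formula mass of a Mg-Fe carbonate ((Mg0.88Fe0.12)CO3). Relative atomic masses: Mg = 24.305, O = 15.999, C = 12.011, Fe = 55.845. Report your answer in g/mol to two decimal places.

Mg: 0.88 × 24.305 = 21.3884
Fe: 0.12 × 55.845 = 6.7014
C: 1 × 12.011 = 12.0110
O: 3 × 15.999 = 47.9970
Summing the contributions gives the formula mass.

88.10 g/mol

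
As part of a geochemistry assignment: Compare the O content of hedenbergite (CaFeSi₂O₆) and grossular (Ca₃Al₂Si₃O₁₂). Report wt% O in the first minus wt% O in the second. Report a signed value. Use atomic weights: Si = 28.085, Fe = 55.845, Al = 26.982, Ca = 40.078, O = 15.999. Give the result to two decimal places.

First mineral: 95.994 g O in 248.087 g formula = 38.69 wt% O.
Second mineral: 191.988 g O in 450.441 g formula = 42.62 wt% O.
38.69% − 42.62% gives a difference of -3.93 percentage points.

-3.93 percentage points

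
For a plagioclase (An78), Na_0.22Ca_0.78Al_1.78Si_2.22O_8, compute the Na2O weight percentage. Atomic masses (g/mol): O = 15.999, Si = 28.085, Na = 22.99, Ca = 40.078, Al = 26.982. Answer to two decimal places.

2.48 wt%

Formula mass = 274.687 g/mol.
0.22 Na → 0.1100 mol Na2O per formula unit; M(Na2O) = 61.979, so Na2O mass = 6.818 g.
6.818/274.687 × 100 = 2.48 wt%.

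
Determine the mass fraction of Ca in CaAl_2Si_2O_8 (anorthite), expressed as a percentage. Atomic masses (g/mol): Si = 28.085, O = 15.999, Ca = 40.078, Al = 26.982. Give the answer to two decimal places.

14.41 wt%

Molar mass of CaAl_2Si_2O_8: 1·40.078 + 2·26.982 + 2·28.085 + 8·15.999 = 278.204 g/mol.
Mass of Ca per formula unit: 1 × 40.078 = 40.078 g.
Weight fraction Ca = 40.078 / 278.204 = 0.1441.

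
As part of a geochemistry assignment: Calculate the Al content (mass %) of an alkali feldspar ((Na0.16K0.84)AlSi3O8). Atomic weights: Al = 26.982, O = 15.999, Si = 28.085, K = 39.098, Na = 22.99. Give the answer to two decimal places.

9.78 mass %

M((Na0.16K0.84)AlSi3O8) = 275.750 g/mol.
Al contributes 1 × 26.982 = 26.982 g per mole.
26.982/275.750 = 0.0978 → 9.78%.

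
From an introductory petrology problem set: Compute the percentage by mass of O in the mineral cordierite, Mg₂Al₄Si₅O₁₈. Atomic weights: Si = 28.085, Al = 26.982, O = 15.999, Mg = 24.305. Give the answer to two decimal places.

49.23 mass %

M(Mg₂Al₄Si₅O₁₈) = 584.945 g/mol.
O contributes 18 × 15.999 = 287.982 g per mole.
287.982/584.945 = 0.4923 → 49.23%.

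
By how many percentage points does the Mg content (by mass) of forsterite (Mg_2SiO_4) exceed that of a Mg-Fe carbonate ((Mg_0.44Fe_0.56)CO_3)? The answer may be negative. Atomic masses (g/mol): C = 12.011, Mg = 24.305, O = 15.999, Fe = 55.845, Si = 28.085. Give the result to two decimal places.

First mineral: 48.610 g Mg in 140.691 g formula = 34.55 wt% Mg.
Second mineral: 10.694 g Mg in 101.975 g formula = 10.49 wt% Mg.
34.55% − 10.49% gives a difference of 24.06 percentage points.

24.06 percentage points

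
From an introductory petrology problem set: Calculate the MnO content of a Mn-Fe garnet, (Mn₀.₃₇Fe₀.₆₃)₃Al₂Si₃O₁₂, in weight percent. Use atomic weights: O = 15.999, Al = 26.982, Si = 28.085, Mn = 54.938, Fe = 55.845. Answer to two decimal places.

Molar mass of (Mn₀.₃₇Fe₀.₆₃)₃Al₂Si₃O₁₂ = 1.11·54.938 + 1.89·55.845 + 2·26.982 + 3·28.085 + 12·15.999 = 496.735 g/mol.
Each formula unit contains 1.11 Mn, equivalent to 1.11/1 = 1.1100 mol MnO.
M(MnO) = 1×54.938 + 1×15.999 = 70.937 g/mol.
Mass of MnO per formula unit = 1.1100 × 70.937 = 78.740 g.
MnO wt% = 78.740 / 496.735 × 100 = 15.85%.

15.85 wt%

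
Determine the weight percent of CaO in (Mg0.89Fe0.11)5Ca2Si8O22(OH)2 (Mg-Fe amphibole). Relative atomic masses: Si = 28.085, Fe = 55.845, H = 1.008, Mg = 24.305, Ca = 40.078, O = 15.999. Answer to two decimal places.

Formula mass = 829.700 g/mol.
2 Ca → 2.0000 mol CaO per formula unit; M(CaO) = 56.077, so CaO mass = 112.154 g.
112.154/829.700 × 100 = 13.52 wt%.

13.52 wt%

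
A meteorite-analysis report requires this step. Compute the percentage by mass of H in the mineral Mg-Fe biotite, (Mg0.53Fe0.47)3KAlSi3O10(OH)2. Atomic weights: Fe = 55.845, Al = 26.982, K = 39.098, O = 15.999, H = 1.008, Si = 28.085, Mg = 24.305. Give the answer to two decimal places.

0.44 weight percent

Formula mass = 1.59*24.305 + 1.41*55.845 + 1*39.098 + 1*26.982 + 3*28.085 + 12*15.999 + 2*1.008 = 461.725 g/mol, of which 2.016 g is H.
So H makes up 2.016/461.725 = 0.0044 of the mass, i.e. 0.44%.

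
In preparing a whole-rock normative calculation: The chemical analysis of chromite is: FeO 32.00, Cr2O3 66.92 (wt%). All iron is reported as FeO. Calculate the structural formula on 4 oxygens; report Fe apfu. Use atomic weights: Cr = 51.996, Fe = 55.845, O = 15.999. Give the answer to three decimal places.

1.009 Fe apfu

FeO (M=71.844): mol = 0.44541; Fe = 0.44541, O = 0.44541.
Cr2O3 (M=151.989): mol = 0.44030; Cr = 0.88060, O = 1.32090.
ΣO = 1.76631; factor = 4/ΣO = 2.26461.
Fe apfu = 0.44541 × 2.26461 = 1.009.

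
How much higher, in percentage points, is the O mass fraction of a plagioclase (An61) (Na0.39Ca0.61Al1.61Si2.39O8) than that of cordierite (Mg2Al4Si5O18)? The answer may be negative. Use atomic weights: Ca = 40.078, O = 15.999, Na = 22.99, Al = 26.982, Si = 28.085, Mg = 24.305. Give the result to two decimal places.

-2.17 percentage points

M(Na0.39Ca0.61Al1.61Si2.39O8) = 271.970 g/mol, so wt% O = 127.992/271.970 × 100 = 47.06%.
M(Mg2Al4Si5O18) = 584.945 g/mol, so wt% O = 287.982/584.945 × 100 = 49.23%.
47.06 − 49.23 = -2.17 pp.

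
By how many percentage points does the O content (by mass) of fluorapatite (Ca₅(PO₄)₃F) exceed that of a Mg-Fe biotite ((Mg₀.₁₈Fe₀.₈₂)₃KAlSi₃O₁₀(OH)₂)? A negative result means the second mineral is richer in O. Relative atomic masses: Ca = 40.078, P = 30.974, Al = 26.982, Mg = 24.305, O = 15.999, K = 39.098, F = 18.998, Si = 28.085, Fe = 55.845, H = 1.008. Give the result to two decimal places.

-0.73 percentage points

M(Ca₅(PO₄)₃F) = 504.298 g/mol, so wt% O = 191.988/504.298 × 100 = 38.07%.
M((Mg₀.₁₈Fe₀.₈₂)₃KAlSi₃O₁₀(OH)₂) = 494.842 g/mol, so wt% O = 191.988/494.842 × 100 = 38.80%.
38.07 − 38.80 = -0.73 pp.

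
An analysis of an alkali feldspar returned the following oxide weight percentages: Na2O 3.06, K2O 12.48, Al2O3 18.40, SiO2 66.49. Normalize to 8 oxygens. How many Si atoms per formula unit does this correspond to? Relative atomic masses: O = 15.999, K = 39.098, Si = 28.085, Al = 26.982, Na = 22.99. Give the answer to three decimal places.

3.015 Si apfu

Na2O (M=61.979): mol = 0.04937; Na = 0.09874, O = 0.04937.
K2O (M=94.195): mol = 0.13249; K = 0.26498, O = 0.13249.
Al2O3 (M=101.961): mol = 0.18046; Al = 0.36092, O = 0.54138.
SiO2 (M=60.083): mol = 1.10664; Si = 1.10664, O = 2.21328.
ΣO = 2.93652; factor = 8/ΣO = 2.72431.
Si apfu = 1.10664 × 2.72431 = 3.015.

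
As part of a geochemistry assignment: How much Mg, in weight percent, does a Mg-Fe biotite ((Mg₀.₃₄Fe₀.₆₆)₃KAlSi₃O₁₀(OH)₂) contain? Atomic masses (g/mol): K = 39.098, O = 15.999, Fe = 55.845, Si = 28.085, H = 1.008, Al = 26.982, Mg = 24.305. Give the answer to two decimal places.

5.17 weight percent

Formula mass = 1.02·24.305 + 1.98·55.845 + 1·39.098 + 1·26.982 + 3·28.085 + 12·15.999 + 2·1.008 = 479.703 g/mol, of which 24.791 g is Mg.
So Mg makes up 24.791/479.703 = 0.0517 of the mass, i.e. 5.17%.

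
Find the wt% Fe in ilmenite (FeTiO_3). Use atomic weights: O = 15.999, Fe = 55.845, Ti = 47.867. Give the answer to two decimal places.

Formula mass = 1·55.845 + 1·47.867 + 3·15.999 = 151.709 g/mol, of which 55.845 g is Fe.
So Fe makes up 55.845/151.709 = 0.3681 of the mass, i.e. 36.81%.

36.81 wt%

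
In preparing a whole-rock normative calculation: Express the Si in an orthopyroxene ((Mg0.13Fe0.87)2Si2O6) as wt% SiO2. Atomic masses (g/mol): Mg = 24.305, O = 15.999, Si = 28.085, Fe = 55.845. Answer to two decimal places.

M((Mg0.13Fe0.87)2Si2O6) = 255.654 g/mol; M(SiO2) = 60.083 g/mol.
Moles SiO2 per formula unit = 2 Si ÷ 1 = 2.0000.
SiO2 fraction = (2.0000 × 60.083) / 255.654 = 120.166/255.654 = 0.4700.

47.00 wt%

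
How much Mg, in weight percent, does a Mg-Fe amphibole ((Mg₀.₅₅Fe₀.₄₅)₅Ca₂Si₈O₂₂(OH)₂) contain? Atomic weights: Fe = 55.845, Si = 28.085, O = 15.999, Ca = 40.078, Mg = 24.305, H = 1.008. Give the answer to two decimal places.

7.57 weight percent

Formula mass = 2.75*24.305 + 2.25*55.845 + 2*40.078 + 8*28.085 + 24*15.999 + 2*1.008 = 883.318 g/mol, of which 66.839 g is Mg.
So Mg makes up 66.839/883.318 = 0.0757 of the mass, i.e. 7.57%.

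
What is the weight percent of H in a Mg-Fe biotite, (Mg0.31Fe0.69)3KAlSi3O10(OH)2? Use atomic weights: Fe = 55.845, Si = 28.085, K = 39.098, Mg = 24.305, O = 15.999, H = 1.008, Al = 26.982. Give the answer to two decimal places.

M((Mg0.31Fe0.69)3KAlSi3O10(OH)2) = 482.542 g/mol.
H contributes 2 × 1.008 = 2.016 g per mole.
2.016/482.542 = 0.0042 → 0.42%.

0.42 mass %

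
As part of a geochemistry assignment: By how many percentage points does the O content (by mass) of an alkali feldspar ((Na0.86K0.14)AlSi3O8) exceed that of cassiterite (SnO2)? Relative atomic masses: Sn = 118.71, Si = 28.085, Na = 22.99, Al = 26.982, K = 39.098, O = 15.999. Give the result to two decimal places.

27.16 percentage points

O in (Na0.86K0.14)AlSi3O8: molar mass 264.474 g/mol; 8×15.999 = 127.992 g → 48.39 wt%.
O in SnO2: molar mass 150.708 g/mol; 2×15.999 = 31.998 g → 21.23 wt%.
Difference = 48.39 − 21.23 = 27.16 percentage points.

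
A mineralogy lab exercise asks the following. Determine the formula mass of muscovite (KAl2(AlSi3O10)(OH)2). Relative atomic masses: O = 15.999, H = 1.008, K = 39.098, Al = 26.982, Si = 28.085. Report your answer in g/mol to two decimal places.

398.30 g/mol

K: 1 × 39.098 = 39.0980
Al: 3 × 26.982 = 80.9460
Si: 3 × 28.085 = 84.2550
O: 12 × 15.999 = 191.9880
H: 2 × 1.008 = 2.0160
Summing the contributions gives the formula mass.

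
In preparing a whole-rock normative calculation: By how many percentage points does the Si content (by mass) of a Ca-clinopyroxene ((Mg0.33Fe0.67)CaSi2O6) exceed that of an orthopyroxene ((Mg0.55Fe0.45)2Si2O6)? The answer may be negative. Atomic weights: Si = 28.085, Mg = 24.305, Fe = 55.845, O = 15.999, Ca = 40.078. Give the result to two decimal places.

-0.88 percentage points

First mineral: 56.170 g Si in 237.679 g formula = 23.63 wt% Si.
Second mineral: 56.170 g Si in 229.160 g formula = 24.51 wt% Si.
23.63% − 24.51% gives a difference of -0.88 percentage points.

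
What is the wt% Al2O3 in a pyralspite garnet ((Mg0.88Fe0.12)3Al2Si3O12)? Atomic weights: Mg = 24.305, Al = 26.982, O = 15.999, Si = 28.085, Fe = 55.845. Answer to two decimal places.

Molar mass of (Mg0.88Fe0.12)3Al2Si3O12 = 2.64*24.305 + 0.36*55.845 + 2*26.982 + 3*28.085 + 12*15.999 = 414.476 g/mol.
Each formula unit contains 2 Al, equivalent to 2/2 = 1.0000 mol Al2O3.
M(Al2O3) = 2×26.982 + 3×15.999 = 101.961 g/mol.
Mass of Al2O3 per formula unit = 1.0000 × 101.961 = 101.961 g.
Al2O3 wt% = 101.961 / 414.476 × 100 = 24.60%.

24.60 wt%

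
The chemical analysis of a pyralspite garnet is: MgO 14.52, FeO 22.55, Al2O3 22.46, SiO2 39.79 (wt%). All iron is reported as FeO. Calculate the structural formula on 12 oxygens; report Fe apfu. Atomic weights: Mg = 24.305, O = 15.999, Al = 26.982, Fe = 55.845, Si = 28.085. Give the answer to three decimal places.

1.416 Fe apfu

14.52 wt% MgO ÷ 40.304 g/mol = 0.36026 mol, giving 0.36026 Mg and 0.36026 O.
22.55 wt% FeO ÷ 71.844 g/mol = 0.31387 mol, giving 0.31387 Fe and 0.31387 O.
22.46 wt% Al2O3 ÷ 101.961 g/mol = 0.22028 mol, giving 0.44056 Al and 0.66084 O.
39.79 wt% SiO2 ÷ 60.083 g/mol = 0.66225 mol, giving 0.66225 Si and 1.32450 O.
Oxygen sums to 2.65947; scaling by 12/2.65947 = 4.51218 puts the formula on 12 O.
Fe: 0.31387 × 4.51218 = 1.416 atoms per formula unit.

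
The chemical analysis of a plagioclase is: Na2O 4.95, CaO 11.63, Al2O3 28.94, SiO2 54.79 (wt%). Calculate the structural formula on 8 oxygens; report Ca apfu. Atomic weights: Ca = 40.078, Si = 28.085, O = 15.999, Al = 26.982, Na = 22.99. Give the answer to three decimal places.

4.95 wt% Na2O ÷ 61.979 g/mol = 0.07987 mol, giving 0.15974 Na and 0.07987 O.
11.63 wt% CaO ÷ 56.077 g/mol = 0.20739 mol, giving 0.20739 Ca and 0.20739 O.
28.94 wt% Al2O3 ÷ 101.961 g/mol = 0.28383 mol, giving 0.56766 Al and 0.85149 O.
54.79 wt% SiO2 ÷ 60.083 g/mol = 0.91191 mol, giving 0.91191 Si and 1.82382 O.
Oxygen sums to 2.96257; scaling by 8/2.96257 = 2.70036 puts the formula on 8 O.
Ca: 0.20739 × 2.70036 = 0.560 atoms per formula unit.

0.560 Ca apfu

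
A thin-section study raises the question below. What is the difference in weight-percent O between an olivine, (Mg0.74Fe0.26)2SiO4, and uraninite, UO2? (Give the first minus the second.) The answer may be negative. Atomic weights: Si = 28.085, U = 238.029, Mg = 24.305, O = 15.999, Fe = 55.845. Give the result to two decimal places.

28.89 percentage points

M((Mg0.74Fe0.26)2SiO4) = 157.092 g/mol, so wt% O = 63.996/157.092 × 100 = 40.74%.
M(UO2) = 270.027 g/mol, so wt% O = 31.998/270.027 × 100 = 11.85%.
40.74 − 11.85 = 28.89 pp.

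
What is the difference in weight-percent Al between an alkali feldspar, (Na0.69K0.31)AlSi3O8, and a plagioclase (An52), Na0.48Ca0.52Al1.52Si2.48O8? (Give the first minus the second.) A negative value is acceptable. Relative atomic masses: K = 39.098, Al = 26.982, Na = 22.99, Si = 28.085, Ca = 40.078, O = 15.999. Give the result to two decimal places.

M((Na0.69K0.31)AlSi3O8) = 267.212 g/mol, so wt% Al = 26.982/267.212 × 100 = 10.10%.
M(Na0.48Ca0.52Al1.52Si2.48O8) = 270.531 g/mol, so wt% Al = 41.013/270.531 × 100 = 15.16%.
10.10 − 15.16 = -5.06 pp.

-5.06 percentage points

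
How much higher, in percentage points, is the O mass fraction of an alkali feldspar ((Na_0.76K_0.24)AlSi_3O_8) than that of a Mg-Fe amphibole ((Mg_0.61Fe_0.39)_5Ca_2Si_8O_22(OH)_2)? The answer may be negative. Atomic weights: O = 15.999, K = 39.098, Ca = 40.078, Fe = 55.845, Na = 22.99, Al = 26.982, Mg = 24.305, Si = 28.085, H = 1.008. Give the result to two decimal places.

First mineral: 127.992 g O in 266.085 g formula = 48.10 wt% O.
Second mineral: 383.976 g O in 873.856 g formula = 43.94 wt% O.
48.10% − 43.94% gives a difference of 4.16 percentage points.

4.16 percentage points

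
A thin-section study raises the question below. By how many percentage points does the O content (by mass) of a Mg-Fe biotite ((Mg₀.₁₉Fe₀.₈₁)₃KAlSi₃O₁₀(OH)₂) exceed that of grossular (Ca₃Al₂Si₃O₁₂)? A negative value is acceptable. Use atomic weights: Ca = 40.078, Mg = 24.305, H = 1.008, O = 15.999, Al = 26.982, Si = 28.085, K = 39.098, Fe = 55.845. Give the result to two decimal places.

-3.75 percentage points

First mineral: 191.988 g O in 493.896 g formula = 38.87 wt% O.
Second mineral: 191.988 g O in 450.441 g formula = 42.62 wt% O.
38.87% − 42.62% gives a difference of -3.75 percentage points.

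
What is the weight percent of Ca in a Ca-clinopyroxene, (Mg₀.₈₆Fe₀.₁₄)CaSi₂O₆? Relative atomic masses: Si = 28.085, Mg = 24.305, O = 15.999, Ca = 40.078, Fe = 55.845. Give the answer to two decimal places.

M((Mg₀.₈₆Fe₀.₁₄)CaSi₂O₆) = 220.963 g/mol.
Ca contributes 1 × 40.078 = 40.078 g per mole.
40.078/220.963 = 0.1814 → 18.14%.

18.14 mass %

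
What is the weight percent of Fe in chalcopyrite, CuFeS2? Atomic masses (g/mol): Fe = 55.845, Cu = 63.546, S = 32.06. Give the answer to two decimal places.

30.43 weight percent

Molar mass of CuFeS2: 1·63.546 + 1·55.845 + 2·32.06 = 183.511 g/mol.
Mass of Fe per formula unit: 1 × 55.845 = 55.845 g.
Weight fraction Fe = 55.845 / 183.511 = 0.3043.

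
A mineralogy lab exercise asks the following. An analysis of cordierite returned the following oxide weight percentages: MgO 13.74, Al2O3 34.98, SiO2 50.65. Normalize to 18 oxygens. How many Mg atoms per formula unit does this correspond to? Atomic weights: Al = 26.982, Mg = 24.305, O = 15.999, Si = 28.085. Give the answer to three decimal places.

2.008 Mg apfu

13.74 wt% MgO ÷ 40.304 g/mol = 0.34091 mol, giving 0.34091 Mg and 0.34091 O.
34.98 wt% Al2O3 ÷ 101.961 g/mol = 0.34307 mol, giving 0.68614 Al and 1.02921 O.
50.65 wt% SiO2 ÷ 60.083 g/mol = 0.84300 mol, giving 0.84300 Si and 1.68600 O.
Oxygen sums to 3.05612; scaling by 18/3.05612 = 5.88982 puts the formula on 18 O.
Mg: 0.34091 × 5.88982 = 2.008 atoms per formula unit.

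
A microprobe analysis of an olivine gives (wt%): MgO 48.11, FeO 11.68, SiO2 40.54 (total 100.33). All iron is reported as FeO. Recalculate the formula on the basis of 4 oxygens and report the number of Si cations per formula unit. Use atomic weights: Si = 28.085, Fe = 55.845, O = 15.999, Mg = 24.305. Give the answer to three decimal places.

48.11 wt% MgO ÷ 40.304 g/mol = 1.19368 mol, giving 1.19368 Mg and 1.19368 O.
11.68 wt% FeO ÷ 71.844 g/mol = 0.16257 mol, giving 0.16257 Fe and 0.16257 O.
40.54 wt% SiO2 ÷ 60.083 g/mol = 0.67473 mol, giving 0.67473 Si and 1.34946 O.
Oxygen sums to 2.70571; scaling by 4/2.70571 = 1.47836 puts the formula on 4 O.
Si: 0.67473 × 1.47836 = 0.997 atoms per formula unit.

0.997 Si apfu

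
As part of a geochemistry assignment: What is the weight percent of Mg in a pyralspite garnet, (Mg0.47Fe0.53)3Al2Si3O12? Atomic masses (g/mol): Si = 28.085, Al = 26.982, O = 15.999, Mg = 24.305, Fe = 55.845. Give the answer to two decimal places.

7.56 mass %

Formula mass = 1.41*24.305 + 1.59*55.845 + 2*26.982 + 3*28.085 + 12*15.999 = 453.271 g/mol, of which 34.270 g is Mg.
So Mg makes up 34.270/453.271 = 0.0756 of the mass, i.e. 7.56%.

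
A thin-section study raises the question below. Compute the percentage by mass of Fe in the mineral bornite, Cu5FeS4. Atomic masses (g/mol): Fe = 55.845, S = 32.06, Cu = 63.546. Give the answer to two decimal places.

11.13 wt%

Molar mass of Cu5FeS4: 5·63.546 + 1·55.845 + 4·32.06 = 501.815 g/mol.
Mass of Fe per formula unit: 1 × 55.845 = 55.845 g.
Weight fraction Fe = 55.845 / 501.815 = 0.1113.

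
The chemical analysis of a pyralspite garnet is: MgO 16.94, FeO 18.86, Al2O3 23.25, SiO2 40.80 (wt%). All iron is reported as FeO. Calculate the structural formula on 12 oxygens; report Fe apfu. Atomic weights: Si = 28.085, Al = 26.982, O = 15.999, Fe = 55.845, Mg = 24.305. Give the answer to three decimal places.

16.94 wt% MgO ÷ 40.304 g/mol = 0.42031 mol, giving 0.42031 Mg and 0.42031 O.
18.86 wt% FeO ÷ 71.844 g/mol = 0.26251 mol, giving 0.26251 Fe and 0.26251 O.
23.25 wt% Al2O3 ÷ 101.961 g/mol = 0.22803 mol, giving 0.45606 Al and 0.68409 O.
40.80 wt% SiO2 ÷ 60.083 g/mol = 0.67906 mol, giving 0.67906 Si and 1.35812 O.
Oxygen sums to 2.72503; scaling by 12/2.72503 = 4.40362 puts the formula on 12 O.
Fe: 0.26251 × 4.40362 = 1.156 atoms per formula unit.

1.156 Fe apfu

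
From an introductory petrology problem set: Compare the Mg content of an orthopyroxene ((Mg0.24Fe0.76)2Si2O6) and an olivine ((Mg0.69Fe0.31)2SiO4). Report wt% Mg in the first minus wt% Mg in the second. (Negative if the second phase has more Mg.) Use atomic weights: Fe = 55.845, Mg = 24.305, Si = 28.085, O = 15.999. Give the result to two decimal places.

M((Mg0.24Fe0.76)2Si2O6) = 248.715 g/mol, so wt% Mg = 11.666/248.715 × 100 = 4.69%.
M((Mg0.69Fe0.31)2SiO4) = 160.246 g/mol, so wt% Mg = 33.541/160.246 × 100 = 20.93%.
4.69 − 20.93 = -16.24 pp.

-16.24 percentage points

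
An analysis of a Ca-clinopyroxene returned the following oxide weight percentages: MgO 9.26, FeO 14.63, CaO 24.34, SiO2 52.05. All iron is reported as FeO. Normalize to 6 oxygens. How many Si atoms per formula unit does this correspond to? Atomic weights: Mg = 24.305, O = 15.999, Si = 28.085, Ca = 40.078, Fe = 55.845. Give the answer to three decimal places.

9.26 wt% MgO ÷ 40.304 g/mol = 0.22975 mol, giving 0.22975 Mg and 0.22975 O.
14.63 wt% FeO ÷ 71.844 g/mol = 0.20364 mol, giving 0.20364 Fe and 0.20364 O.
24.34 wt% CaO ÷ 56.077 g/mol = 0.43405 mol, giving 0.43405 Ca and 0.43405 O.
52.05 wt% SiO2 ÷ 60.083 g/mol = 0.86630 mol, giving 0.86630 Si and 1.73260 O.
Oxygen sums to 2.60004; scaling by 6/2.60004 = 2.30766 puts the formula on 6 O.
Si: 0.86630 × 2.30766 = 1.999 atoms per formula unit.

1.999 Si apfu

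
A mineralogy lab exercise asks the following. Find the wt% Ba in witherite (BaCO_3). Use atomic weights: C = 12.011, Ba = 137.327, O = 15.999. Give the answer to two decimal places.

Formula mass = 1×137.327 + 1×12.011 + 3×15.999 = 197.335 g/mol, of which 137.327 g is Ba.
So Ba makes up 137.327/197.335 = 0.6959 of the mass, i.e. 69.59%.

69.59 mass %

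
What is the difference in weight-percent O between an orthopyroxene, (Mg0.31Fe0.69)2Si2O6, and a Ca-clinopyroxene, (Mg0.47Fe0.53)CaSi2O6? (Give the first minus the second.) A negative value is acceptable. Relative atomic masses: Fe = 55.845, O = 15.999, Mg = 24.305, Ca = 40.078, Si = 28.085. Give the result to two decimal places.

O in (Mg0.31Fe0.69)2Si2O6: molar mass 244.299 g/mol; 6×15.999 = 95.994 g → 39.29 wt%.
O in (Mg0.47Fe0.53)CaSi2O6: molar mass 233.263 g/mol; 6×15.999 = 95.994 g → 41.15 wt%.
Difference = 39.29 − 41.15 = -1.86 percentage points.

-1.86 percentage points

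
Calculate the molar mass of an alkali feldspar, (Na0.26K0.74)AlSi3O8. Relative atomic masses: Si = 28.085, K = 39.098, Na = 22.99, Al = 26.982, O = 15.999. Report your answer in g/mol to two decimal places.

274.14 g/mol

Na: 0.26 × 22.99 = 5.9774
K: 0.74 × 39.098 = 28.9325
Al: 1 × 26.982 = 26.9820
Si: 3 × 28.085 = 84.2550
O: 8 × 15.999 = 127.9920
Summing the contributions gives the formula mass.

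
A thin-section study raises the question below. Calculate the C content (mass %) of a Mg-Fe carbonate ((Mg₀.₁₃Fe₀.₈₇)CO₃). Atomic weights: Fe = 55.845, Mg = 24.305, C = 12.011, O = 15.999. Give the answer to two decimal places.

10.75 mass %

Formula mass = 0.13·24.305 + 0.87·55.845 + 1·12.011 + 3·15.999 = 111.753 g/mol, of which 12.011 g is C.
So C makes up 12.011/111.753 = 0.1075 of the mass, i.e. 10.75%.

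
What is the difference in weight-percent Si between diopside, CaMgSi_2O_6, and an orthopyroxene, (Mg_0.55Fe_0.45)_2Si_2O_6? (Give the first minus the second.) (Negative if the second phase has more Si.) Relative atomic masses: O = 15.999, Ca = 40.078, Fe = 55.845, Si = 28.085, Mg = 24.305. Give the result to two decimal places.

1.43 percentage points

M(CaMgSi_2O_6) = 216.547 g/mol, so wt% Si = 56.170/216.547 × 100 = 25.94%.
M((Mg_0.55Fe_0.45)_2Si_2O_6) = 229.160 g/mol, so wt% Si = 56.170/229.160 × 100 = 24.51%.
25.94 − 24.51 = 1.43 pp.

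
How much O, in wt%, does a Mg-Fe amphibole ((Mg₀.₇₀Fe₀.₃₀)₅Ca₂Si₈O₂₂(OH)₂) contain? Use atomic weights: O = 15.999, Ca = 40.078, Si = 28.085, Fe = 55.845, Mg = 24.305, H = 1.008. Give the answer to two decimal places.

44.67 wt%

Molar mass of (Mg₀.₇₀Fe₀.₃₀)₅Ca₂Si₈O₂₂(OH)₂: 3.50×24.305 + 1.50×55.845 + 2×40.078 + 8×28.085 + 24×15.999 + 2×1.008 = 859.663 g/mol.
Mass of O per formula unit: 24 × 15.999 = 383.976 g.
Weight fraction O = 383.976 / 859.663 = 0.4467.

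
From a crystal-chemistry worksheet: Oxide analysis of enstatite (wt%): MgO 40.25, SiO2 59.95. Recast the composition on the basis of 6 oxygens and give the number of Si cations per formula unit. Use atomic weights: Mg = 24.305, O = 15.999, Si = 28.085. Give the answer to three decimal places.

40.25 wt% MgO ÷ 40.304 g/mol = 0.99866 mol, giving 0.99866 Mg and 0.99866 O.
59.95 wt% SiO2 ÷ 60.083 g/mol = 0.99779 mol, giving 0.99779 Si and 1.99558 O.
Oxygen sums to 2.99424; scaling by 6/2.99424 = 2.00385 puts the formula on 6 O.
Si: 0.99779 × 2.00385 = 1.999 atoms per formula unit.

1.999 Si apfu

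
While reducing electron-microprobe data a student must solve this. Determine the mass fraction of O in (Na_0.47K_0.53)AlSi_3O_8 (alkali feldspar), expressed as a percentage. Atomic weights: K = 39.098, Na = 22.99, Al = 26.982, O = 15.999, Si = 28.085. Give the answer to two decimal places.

Formula mass = 0.47×22.99 + 0.53×39.098 + 1×26.982 + 3×28.085 + 8×15.999 = 270.756 g/mol, of which 127.992 g is O.
So O makes up 127.992/270.756 = 0.4727 of the mass, i.e. 47.27%.

47.27 mass %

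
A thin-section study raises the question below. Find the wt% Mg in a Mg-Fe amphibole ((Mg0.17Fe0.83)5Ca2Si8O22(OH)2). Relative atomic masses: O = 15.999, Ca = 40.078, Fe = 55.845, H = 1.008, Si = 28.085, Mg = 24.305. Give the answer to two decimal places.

Molar mass of (Mg0.17Fe0.83)5Ca2Si8O22(OH)2: 0.85·24.305 + 4.15·55.845 + 2·40.078 + 8·28.085 + 24·15.999 + 2·1.008 = 943.244 g/mol.
Mass of Mg per formula unit: 0.85 × 24.305 = 20.659 g.
Weight fraction Mg = 20.659 / 943.244 = 0.0219.

2.19 wt%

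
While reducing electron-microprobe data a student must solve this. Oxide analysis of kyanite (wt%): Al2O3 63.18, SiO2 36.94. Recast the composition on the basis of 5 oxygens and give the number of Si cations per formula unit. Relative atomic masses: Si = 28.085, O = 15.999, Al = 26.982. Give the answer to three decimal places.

0.995 Si apfu

63.18 wt% Al2O3 ÷ 101.961 g/mol = 0.61965 mol, giving 1.23930 Al and 1.85895 O.
36.94 wt% SiO2 ÷ 60.083 g/mol = 0.61482 mol, giving 0.61482 Si and 1.22964 O.
Oxygen sums to 3.08859; scaling by 5/3.08859 = 1.61886 puts the formula on 5 O.
Si: 0.61482 × 1.61886 = 0.995 atoms per formula unit.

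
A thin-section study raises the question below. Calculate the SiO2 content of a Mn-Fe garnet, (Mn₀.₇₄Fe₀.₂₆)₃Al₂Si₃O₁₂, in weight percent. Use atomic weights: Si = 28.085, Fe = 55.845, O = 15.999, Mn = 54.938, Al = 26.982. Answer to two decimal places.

36.36 wt%

Formula mass = 495.728 g/mol.
3 Si → 3.0000 mol SiO2 per formula unit; M(SiO2) = 60.083, so SiO2 mass = 180.249 g.
180.249/495.728 × 100 = 36.36 wt%.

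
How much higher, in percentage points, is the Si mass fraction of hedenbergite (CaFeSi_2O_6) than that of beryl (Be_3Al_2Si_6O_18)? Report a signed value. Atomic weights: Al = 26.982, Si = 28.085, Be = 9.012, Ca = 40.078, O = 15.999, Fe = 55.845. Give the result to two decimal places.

-8.71 percentage points

M(CaFeSi_2O_6) = 248.087 g/mol, so wt% Si = 56.170/248.087 × 100 = 22.64%.
M(Be_3Al_2Si_6O_18) = 537.492 g/mol, so wt% Si = 168.510/537.492 × 100 = 31.35%.
22.64 − 31.35 = -8.71 pp.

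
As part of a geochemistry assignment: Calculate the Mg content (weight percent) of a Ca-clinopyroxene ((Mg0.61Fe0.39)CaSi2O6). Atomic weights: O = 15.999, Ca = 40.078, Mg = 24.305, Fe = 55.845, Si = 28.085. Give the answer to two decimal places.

6.48 weight percent

Molar mass of (Mg0.61Fe0.39)CaSi2O6: 0.61·24.305 + 0.39·55.845 + 1·40.078 + 2·28.085 + 6·15.999 = 228.848 g/mol.
Mass of Mg per formula unit: 0.61 × 24.305 = 14.826 g.
Weight fraction Mg = 14.826 / 228.848 = 0.0648.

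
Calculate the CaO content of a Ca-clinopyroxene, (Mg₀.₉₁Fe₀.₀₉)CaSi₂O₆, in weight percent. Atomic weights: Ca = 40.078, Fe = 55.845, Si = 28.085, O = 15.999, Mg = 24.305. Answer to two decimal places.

Molar mass of (Mg₀.₉₁Fe₀.₀₉)CaSi₂O₆ = 0.91*24.305 + 0.09*55.845 + 1*40.078 + 2*28.085 + 6*15.999 = 219.386 g/mol.
Each formula unit contains 1 Ca, equivalent to 1/1 = 1.0000 mol CaO.
M(CaO) = 1×40.078 + 1×15.999 = 56.077 g/mol.
Mass of CaO per formula unit = 1.0000 × 56.077 = 56.077 g.
CaO wt% = 56.077 / 219.386 × 100 = 25.56%.

25.56 wt%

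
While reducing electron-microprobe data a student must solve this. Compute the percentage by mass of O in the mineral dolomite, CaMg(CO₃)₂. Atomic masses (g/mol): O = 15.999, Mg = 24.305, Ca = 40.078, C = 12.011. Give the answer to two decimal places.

52.06 mass %

Molar mass of CaMg(CO₃)₂: 1·40.078 + 1·24.305 + 2·12.011 + 6·15.999 = 184.399 g/mol.
Mass of O per formula unit: 6 × 15.999 = 95.994 g.
Weight fraction O = 95.994 / 184.399 = 0.5206.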